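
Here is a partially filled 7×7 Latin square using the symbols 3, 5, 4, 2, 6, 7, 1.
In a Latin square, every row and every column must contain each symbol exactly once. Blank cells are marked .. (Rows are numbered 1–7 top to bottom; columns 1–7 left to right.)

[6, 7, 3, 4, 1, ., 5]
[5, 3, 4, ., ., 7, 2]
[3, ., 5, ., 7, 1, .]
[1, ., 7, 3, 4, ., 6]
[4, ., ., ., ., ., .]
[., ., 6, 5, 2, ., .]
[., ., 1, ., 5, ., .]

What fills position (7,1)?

Row 1, column 6: row 1 has {3, 5, 4, 6, 7, 1} and column 6 has {7, 1}, leaving only 2.
Row 2, column 5: row 2 has {3, 5, 4, 2, 7} and column 5 has {5, 4, 2, 7, 1}, leaving only 6.
Row 2, column 4: row 2 has {3, 5, 4, 2, 6, 7} and column 4 has {3, 5, 4}, leaving only 1.
Row 3, column 7: row 3 has {3, 5, 7, 1} and column 7 has {5, 2, 6}, leaving only 4.
Row 4, column 6: row 4 has {3, 4, 6, 7, 1} and column 6 has {2, 7, 1}, leaving only 5.
Row 4, column 2: row 4 has {3, 5, 4, 6, 7, 1} and column 2 has {3, 7}, leaving only 2.
Row 3, column 2: row 3 has {3, 5, 4, 7, 1} and column 2 has {3, 2, 7}, leaving only 6.
Row 3, column 4: row 3 has {3, 5, 4, 6, 7, 1} and column 4 has {3, 5, 4, 1}, leaving only 2.
Row 5, column 3: row 5 has {4} and column 3 has {3, 5, 4, 6, 7, 1}, leaving only 2.
Row 5, column 5: row 5 has {4, 2} and column 5 has {5, 4, 2, 6, 7, 1}, leaving only 3.
Row 5, column 6: row 5 has {3, 4, 2} and column 6 has {5, 2, 7, 1}, leaving only 6.
Row 5, column 4: row 5 has {3, 4, 2, 6} and column 4 has {3, 5, 4, 2, 1}, leaving only 7.
Row 5, column 7: row 5 has {3, 4, 2, 6, 7} and column 7 has {5, 4, 2, 6}, leaving only 1.
Row 5, column 2: row 5 has {3, 4, 2, 6, 7, 1} and column 2 has {3, 2, 6, 7}, leaving only 5.
Row 6, column 1: row 6 has {5, 2, 6} and column 1 has {3, 5, 4, 6, 1}, leaving only 7.
Row 7 already has {5, 1} and column 1 already has {3, 5, 4, 6, 7, 1}, so row 7, column 1 must be 2.

2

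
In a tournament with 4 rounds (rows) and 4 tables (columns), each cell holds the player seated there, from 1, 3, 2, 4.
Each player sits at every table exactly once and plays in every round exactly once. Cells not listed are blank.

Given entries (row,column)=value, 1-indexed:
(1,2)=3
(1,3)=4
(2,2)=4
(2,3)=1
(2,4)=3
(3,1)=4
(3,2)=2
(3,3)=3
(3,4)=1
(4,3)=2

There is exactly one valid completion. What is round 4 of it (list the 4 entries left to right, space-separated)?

3 1 2 4

Round 4, table 2: round 4 has {2} and table 2 has {3, 2, 4}, leaving only 1.
Round 4, table 1: round 4 has {1, 2} and table 1 has {4}, leaving only 3.
Round 4, table 4: round 4 has {1, 3, 2} and table 4 has {1, 3}, leaving only 4.
So round 4 reads: 3 1 2 4.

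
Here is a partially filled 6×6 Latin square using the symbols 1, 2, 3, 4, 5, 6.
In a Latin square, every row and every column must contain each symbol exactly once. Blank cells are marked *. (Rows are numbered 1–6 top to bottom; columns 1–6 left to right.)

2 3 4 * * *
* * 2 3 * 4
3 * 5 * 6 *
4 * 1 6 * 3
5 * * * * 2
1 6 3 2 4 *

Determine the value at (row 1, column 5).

1

Row 2, column 1: row 2 has {2, 3, 4} and column 1 has {1, 2, 3, 4, 5}, leaving only 6.
Row 3, column 6: row 3 has {3, 5, 6} and column 6 has {2, 3, 4}, leaving only 1.
Row 3, column 4: row 3 has {1, 3, 5, 6} and column 4 has {2, 3, 6}, leaving only 4.
Row 3, column 2: row 3 has {1, 3, 4, 5, 6} and column 2 has {3, 6}, leaving only 2.
Row 4, column 2: row 4 has {1, 3, 4, 6} and column 2 has {2, 3, 6}, leaving only 5.
Row 2, column 2: row 2 has {2, 3, 4, 6} and column 2 has {2, 3, 5, 6}, leaving only 1.
Row 2, column 5: row 2 has {1, 2, 3, 4, 6} and column 5 has {4, 6}, leaving only 5.
Row 1 already has {2, 3, 4} and column 5 already has {4, 5, 6}, so row 1, column 5 must be 1.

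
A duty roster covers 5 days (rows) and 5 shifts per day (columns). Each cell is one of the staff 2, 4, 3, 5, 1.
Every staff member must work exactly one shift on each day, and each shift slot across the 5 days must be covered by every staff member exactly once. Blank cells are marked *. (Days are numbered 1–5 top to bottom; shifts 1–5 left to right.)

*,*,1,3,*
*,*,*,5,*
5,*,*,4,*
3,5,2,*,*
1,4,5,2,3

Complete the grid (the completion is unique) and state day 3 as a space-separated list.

5 1 3 4 2

Day 3, shift 3: day 3 has {4, 5} and shift 3 has {2, 5, 1}, leaving only 3.
Day 1, shift 2: day 1 has {3, 1} and shift 2 has {4, 5}, leaving only 2.
Day 3, shift 2: day 3 has {4, 3, 5} and shift 2 has {2, 4, 5}, leaving only 1.
Day 3, shift 5: day 3 has {4, 3, 5, 1} and shift 5 has {3}, leaving only 2.
So day 3 reads: 5 1 3 4 2.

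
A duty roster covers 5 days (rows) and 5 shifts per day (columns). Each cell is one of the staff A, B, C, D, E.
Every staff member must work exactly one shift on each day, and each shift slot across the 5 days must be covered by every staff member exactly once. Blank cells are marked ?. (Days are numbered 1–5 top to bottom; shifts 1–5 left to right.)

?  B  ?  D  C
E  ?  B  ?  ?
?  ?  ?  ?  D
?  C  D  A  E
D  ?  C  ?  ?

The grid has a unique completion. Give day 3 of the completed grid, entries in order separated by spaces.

Day 1, shift 1: day 1 has {B, C, D} and shift 1 has {D, E}, leaving only A.
Day 1, shift 3: day 1 has {A, B, C, D} and shift 3 has {B, C, D}, leaving only E.
Day 3, shift 3: day 3 has {D} and shift 3 has {B, C, D, E}, leaving only A.
Day 3, shift 2: day 3 has {A, D} and shift 2 has {B, C}, leaving only E.
Day 2, shift 4: day 2 has {B, E} and shift 4 has {A, D}, leaving only C.
Day 3, shift 4: day 3 has {A, D, E} and shift 4 has {A, C, D}, leaving only B.
Day 3, shift 1: day 3 has {A, B, D, E} and shift 1 has {A, D, E}, leaving only C.
So day 3 reads: C E A B D.

C E A B D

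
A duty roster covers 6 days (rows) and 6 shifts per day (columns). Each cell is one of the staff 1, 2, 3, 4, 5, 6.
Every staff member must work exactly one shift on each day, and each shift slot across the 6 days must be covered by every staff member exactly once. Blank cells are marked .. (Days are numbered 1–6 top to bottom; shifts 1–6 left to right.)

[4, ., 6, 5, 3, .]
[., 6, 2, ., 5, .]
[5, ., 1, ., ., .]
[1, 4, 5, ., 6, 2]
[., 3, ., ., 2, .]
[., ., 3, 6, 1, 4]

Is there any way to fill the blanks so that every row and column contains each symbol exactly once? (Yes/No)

No

Day 1, shift 6: day 1 has {3, 4, 5, 6} and shift 6 has {2, 4}, so it must be 1.
Day 1, shift 2: day 1 has {1, 3, 4, 5, 6} and shift 2 has {3, 4, 6}, so it must be 2.
Now day 3, shift 2: day 3 together with shift 2 already contain {1, 2, 3, 4, 5, 6} — every symbol — so nothing can go there. The grid has no valid completion.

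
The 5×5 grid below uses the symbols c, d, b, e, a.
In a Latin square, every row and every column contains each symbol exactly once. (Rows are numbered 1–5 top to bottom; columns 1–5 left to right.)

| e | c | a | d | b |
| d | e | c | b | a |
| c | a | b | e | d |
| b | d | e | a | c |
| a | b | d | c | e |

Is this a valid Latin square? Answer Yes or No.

Each row is a permutation of the 5 symbols, and so is each column.

Yes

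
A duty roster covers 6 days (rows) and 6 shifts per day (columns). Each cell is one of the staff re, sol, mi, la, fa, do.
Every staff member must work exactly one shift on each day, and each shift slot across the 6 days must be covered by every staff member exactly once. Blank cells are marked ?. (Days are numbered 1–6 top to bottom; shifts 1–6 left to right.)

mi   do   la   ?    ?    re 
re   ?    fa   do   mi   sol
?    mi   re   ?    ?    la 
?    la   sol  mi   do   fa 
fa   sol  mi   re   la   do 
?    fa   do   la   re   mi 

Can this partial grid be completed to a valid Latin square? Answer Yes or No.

No

Day 2, shift 2: day 2 together with shift 2 already contain {re, sol, mi, la, fa, do} — every symbol — so nothing can go there. The grid has no valid completion.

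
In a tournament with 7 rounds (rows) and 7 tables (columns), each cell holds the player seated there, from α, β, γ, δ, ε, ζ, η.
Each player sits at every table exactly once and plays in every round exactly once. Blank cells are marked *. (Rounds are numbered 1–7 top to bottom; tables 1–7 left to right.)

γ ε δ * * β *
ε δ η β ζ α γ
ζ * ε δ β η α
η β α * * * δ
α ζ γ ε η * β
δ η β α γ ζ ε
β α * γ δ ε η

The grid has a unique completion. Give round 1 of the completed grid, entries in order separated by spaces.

γ ε δ η α β ζ

Round 1, table 5: round 1 has {β, γ, δ, ε} and table 5 has {β, γ, δ, ζ, η}, leaving only α.
Round 1, table 7: round 1 has {α, β, γ, δ, ε} and table 7 has {α, β, γ, δ, ε, η}, leaving only ζ.
Round 1, table 4: round 1 has {α, β, γ, δ, ε, ζ} and table 4 has {α, β, γ, δ, ε}, leaving only η.
So round 1 reads: γ ε δ η α β ζ.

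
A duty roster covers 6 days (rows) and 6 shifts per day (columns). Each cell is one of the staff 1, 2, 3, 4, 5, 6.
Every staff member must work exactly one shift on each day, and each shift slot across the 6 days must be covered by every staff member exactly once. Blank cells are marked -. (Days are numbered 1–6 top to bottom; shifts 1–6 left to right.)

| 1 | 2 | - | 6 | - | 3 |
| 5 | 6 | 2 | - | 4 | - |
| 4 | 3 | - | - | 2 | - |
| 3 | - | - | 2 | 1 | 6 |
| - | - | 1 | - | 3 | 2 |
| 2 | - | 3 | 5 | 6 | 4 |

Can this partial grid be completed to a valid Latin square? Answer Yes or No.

Yes

No day or shift among the givens repeats a symbol, and propagating forced cells runs into no contradiction.
One valid completion exists (for instance, 1 2 4 6 5 3 / 5 6 2 3 4 1 / 4 3 6 1 2 5 / 3 4 5 2 1 6 / 6 5 1 4 3 2 / 2 1 3 5 6 4).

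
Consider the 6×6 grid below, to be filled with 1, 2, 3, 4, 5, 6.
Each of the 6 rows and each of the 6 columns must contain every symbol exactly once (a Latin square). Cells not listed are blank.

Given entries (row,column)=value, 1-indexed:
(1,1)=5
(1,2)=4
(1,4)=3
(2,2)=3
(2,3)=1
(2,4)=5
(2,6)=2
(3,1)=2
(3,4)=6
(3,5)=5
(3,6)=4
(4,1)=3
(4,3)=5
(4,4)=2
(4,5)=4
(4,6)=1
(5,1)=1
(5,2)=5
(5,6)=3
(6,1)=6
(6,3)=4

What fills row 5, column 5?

2

Row 1, column 6: row 1 has {3, 4, 5} and column 6 has {1, 2, 3, 4}, leaving only 6.
Row 1, column 3: row 1 has {3, 4, 5, 6} and column 3 has {1, 4, 5}, leaving only 2.
Row 1, column 5: row 1 has {2, 3, 4, 5, 6} and column 5 has {4, 5}, leaving only 1.
Row 2, column 1: row 2 has {1, 2, 3, 5} and column 1 has {1, 2, 3, 5, 6}, leaving only 4.
Row 2, column 5: row 2 has {1, 2, 3, 4, 5} and column 5 has {1, 4, 5}, leaving only 6.
Row 5 already has {1, 3, 5} and column 5 already has {1, 4, 5, 6}, so row 5, column 5 must be 2.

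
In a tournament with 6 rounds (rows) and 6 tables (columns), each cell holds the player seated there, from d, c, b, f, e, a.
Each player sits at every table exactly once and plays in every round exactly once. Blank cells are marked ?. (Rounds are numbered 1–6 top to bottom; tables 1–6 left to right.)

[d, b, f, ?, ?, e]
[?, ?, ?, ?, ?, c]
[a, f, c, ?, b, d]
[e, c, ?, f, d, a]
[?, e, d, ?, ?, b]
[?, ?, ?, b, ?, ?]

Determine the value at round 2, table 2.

a

Round 3, table 4: round 3 has {d, c, b, f, a} and table 4 has {b, f}, leaving only e.
Round 4, table 3: round 4 has {d, c, f, e, a} and table 3 has {d, c, f}, leaving only b.
Round 6, table 6: round 6 has {b} and table 6 has {d, c, b, e, a}, leaving only f.
Round 6, table 1: round 6 has {b, f} and table 1 has {d, e, a}, leaving only c.
Round 5, table 1: round 5 has {d, b, e} and table 1 has {d, c, e, a}, leaving only f.
Round 2, table 1: round 2 has {c} and table 1 has {d, c, f, e, a}, leaving only b.
Round 2, table 2 is narrowed to {d, a}.
If it were d, then round 5, table 4 would be left with no valid symbol.
So round 2, table 2 must be a.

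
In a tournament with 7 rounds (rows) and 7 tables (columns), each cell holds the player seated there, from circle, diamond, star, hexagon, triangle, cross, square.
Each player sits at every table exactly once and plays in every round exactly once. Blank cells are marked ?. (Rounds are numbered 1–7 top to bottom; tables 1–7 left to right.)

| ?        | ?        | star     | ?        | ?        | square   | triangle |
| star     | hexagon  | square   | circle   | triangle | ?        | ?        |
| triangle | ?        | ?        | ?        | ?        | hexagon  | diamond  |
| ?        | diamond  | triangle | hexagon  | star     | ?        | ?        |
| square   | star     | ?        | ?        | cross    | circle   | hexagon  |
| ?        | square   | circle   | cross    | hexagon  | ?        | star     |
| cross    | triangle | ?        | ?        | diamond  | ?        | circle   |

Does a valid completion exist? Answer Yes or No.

No round or table among the givens repeats a symbol, and propagating forced cells runs into no contradiction.
One valid completion exists (for instance, hexagon cross star diamond circle square triangle / star hexagon square circle triangle diamond cross / triangle circle cross star square hexagon diamond / circle diamond triangle hexagon star cross square / square star diamond triangle cross circle hexagon / diamond square circle cross hexagon triangle star / cross triangle hexagon square diamond star circle).

Yes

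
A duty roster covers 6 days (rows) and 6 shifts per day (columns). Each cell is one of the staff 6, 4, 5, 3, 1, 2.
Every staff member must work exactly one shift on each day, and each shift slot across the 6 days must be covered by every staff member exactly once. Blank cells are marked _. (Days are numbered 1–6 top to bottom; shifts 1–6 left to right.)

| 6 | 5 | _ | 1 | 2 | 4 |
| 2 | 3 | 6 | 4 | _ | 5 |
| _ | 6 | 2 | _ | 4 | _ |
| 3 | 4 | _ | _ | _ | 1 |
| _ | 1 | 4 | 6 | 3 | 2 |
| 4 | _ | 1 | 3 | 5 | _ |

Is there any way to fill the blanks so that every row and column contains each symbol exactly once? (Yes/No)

No day or shift among the givens repeats a symbol, and propagating forced cells runs into no contradiction.
One valid completion exists (for instance, 6 5 3 1 2 4 / 2 3 6 4 1 5 / 1 6 2 5 4 3 / 3 4 5 2 6 1 / 5 1 4 6 3 2 / 4 2 1 3 5 6).

Yes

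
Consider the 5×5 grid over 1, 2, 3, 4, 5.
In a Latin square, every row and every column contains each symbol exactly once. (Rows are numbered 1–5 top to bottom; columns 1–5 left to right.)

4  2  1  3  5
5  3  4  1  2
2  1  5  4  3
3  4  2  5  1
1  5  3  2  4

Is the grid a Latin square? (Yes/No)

Yes

Each row is a permutation of the 5 symbols, and so is each column.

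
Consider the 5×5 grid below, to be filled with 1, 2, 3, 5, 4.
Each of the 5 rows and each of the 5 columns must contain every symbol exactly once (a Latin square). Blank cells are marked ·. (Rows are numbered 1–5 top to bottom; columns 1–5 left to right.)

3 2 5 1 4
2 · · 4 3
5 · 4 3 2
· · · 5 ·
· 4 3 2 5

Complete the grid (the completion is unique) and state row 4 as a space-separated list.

Row 4, column 5: row 4 has {5} and column 5 has {2, 3, 5, 4}, leaving only 1.
Row 4, column 1: row 4 has {1, 5} and column 1 has {2, 3, 5}, leaving only 4.
Row 4, column 2: row 4 has {1, 5, 4} and column 2 has {2, 4}, leaving only 3.
Row 4, column 3: row 4 has {1, 3, 5, 4} and column 3 has {3, 5, 4}, leaving only 2.
So row 4 reads: 4 3 2 5 1.

4 3 2 5 1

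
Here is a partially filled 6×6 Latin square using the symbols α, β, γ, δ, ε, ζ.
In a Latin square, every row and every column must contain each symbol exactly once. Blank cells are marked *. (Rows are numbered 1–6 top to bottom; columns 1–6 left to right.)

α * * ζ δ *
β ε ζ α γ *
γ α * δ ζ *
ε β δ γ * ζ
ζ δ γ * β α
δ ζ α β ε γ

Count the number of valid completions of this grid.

2

Row 1, column 2: eliminating its row and column leaves {γ}.
Row 1, column 3: eliminating its row and column leaves {β, ε}.
Row 1, column 6: eliminating its row and column leaves {β, ε}.
Row 2, column 6: eliminating its row and column leaves {δ}.
Row 3, column 3: eliminating its row and column leaves {β, ε}.
Row 3, column 6: eliminating its row and column leaves {β, ε}.
Row 4, column 5: eliminating its row and column leaves {α}.
Row 5, column 4: eliminating its row and column leaves {ε}.
Enumerating the assignments across these blanks that avoid any row or column repeat gives 2 completions.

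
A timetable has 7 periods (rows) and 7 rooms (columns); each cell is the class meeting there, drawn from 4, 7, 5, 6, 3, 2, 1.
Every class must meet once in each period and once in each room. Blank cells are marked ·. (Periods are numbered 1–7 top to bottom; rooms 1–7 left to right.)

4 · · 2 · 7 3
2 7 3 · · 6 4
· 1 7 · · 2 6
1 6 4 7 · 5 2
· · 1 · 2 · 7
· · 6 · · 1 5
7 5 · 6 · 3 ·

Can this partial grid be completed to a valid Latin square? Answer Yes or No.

Period 1, room 2: period 1 together with room 2 already contain {4, 7, 5, 6, 3, 2, 1} — every symbol — so nothing can go there. The grid has no valid completion.

No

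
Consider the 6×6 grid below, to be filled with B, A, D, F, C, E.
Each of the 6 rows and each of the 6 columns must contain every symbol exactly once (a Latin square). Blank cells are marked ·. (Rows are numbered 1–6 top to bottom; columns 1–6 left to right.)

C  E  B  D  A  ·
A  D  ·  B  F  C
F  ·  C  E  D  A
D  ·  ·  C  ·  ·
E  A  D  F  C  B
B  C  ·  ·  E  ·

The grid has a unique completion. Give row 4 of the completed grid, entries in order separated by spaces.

D F A C B E

Row 4, column 5: row 4 has {D, C} and column 5 has {A, D, F, C, E}, leaving only B.
Row 4, column 2: row 4 has {B, D, C} and column 2 has {A, D, C, E}, leaving only F.
Row 4, column 6: row 4 has {B, D, F, C} and column 6 has {B, A, C}, leaving only E.
Row 4, column 3: row 4 has {B, D, F, C, E} and column 3 has {B, D, C}, leaving only A.
So row 4 reads: D F A C B E.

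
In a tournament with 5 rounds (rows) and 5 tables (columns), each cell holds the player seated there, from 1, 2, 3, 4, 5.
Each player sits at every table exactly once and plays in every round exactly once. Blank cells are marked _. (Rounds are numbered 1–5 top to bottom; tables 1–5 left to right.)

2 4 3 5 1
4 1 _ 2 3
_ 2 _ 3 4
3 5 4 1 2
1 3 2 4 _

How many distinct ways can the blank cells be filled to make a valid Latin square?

Round 2, table 3: eliminating its round and table leaves {5}.
Round 3, table 1: eliminating its round and table leaves {5}.
Round 3, table 3: eliminating its round and table leaves {1, 5}.
Round 5, table 5: eliminating its round and table leaves {5}.
Only one assignment across all blanks avoids any round or table repeat, giving 1 completion.

1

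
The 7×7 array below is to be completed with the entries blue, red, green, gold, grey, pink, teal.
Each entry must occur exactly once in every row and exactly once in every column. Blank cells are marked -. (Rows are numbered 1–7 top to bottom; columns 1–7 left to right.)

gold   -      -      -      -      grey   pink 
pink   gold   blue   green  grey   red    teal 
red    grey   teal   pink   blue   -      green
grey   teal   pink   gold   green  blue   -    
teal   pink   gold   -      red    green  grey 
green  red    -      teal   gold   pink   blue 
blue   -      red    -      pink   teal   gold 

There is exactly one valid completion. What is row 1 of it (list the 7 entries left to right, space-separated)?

Row 1, column 3: row 1 has {gold, grey, pink} and column 3 has {blue, red, gold, pink, teal}, leaving only green.
Row 1, column 2: row 1 has {green, gold, grey, pink} and column 2 has {red, gold, grey, pink, teal}, leaving only blue.
Row 1, column 4: row 1 has {blue, green, gold, grey, pink} and column 4 has {green, gold, pink, teal}, leaving only red.
Row 1, column 5: row 1 has {blue, red, green, gold, grey, pink} and column 5 has {blue, red, green, gold, grey, pink}, leaving only teal.
So row 1 reads: gold blue green red teal grey pink.

gold blue green red teal grey pink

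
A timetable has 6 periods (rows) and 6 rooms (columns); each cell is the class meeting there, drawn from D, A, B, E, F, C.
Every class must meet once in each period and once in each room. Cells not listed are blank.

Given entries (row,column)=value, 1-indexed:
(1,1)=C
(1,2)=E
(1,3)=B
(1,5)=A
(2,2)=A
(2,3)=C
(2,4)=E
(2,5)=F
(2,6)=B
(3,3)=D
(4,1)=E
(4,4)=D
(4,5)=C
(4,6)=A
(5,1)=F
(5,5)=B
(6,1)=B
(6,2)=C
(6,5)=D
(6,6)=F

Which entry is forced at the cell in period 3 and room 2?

Period 1, room 4: period 1 has {A, B, E, C} and room 4 has {D, E}, leaving only F.
Period 1, room 6: period 1 has {A, B, E, F, C} and room 6 has {A, B, F}, leaving only D.
Period 2, room 1: period 2 has {A, B, E, F, C} and room 1 has {B, E, F, C}, leaving only D.
Period 3, room 1: period 3 has {D} and room 1 has {D, B, E, F, C}, leaving only A.
Period 3, room 5: period 3 has {D, A} and room 5 has {D, A, B, F, C}, leaving only E.
Period 3, room 6: period 3 has {D, A, E} and room 6 has {D, A, B, F}, leaving only C.
Period 3, room 4: period 3 has {D, A, E, C} and room 4 has {D, E, F}, leaving only B.
Period 3 already has {D, A, B, E, C} and room 2 already has {A, E, C}, so period 3, room 2 must be F.

F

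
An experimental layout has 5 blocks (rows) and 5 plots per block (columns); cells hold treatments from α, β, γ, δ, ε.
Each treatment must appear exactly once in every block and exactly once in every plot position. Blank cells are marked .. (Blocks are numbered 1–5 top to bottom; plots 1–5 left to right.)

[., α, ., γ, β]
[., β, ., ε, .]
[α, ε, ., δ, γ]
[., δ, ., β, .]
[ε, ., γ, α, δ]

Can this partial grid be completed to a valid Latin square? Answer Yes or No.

No

Block 5, plot 2: block 5 together with plot 2 already contain {α, β, γ, δ, ε} — every symbol — so nothing can go there. The grid has no valid completion.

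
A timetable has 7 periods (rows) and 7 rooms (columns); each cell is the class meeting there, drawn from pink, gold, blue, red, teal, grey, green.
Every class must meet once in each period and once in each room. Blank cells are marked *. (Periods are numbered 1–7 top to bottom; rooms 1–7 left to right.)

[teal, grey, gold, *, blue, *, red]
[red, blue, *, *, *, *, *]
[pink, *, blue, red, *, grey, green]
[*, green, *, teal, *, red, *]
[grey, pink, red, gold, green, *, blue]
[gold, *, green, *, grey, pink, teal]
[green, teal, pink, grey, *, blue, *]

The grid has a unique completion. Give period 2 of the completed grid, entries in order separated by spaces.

Period 1, room 6: period 1 has {gold, blue, red, teal, grey} and room 6 has {pink, blue, red, grey}, leaving only green.
Period 1, room 4: period 1 has {gold, blue, red, teal, grey, green} and room 4 has {gold, red, teal, grey}, leaving only pink.
Period 2, room 4: period 2 has {blue, red} and room 4 has {pink, gold, red, teal, grey}, leaving only green.
Period 3, room 2: period 3 has {pink, blue, red, grey, green} and room 2 has {pink, blue, teal, grey, green}, leaving only gold.
Period 3, room 5: period 3 has {pink, gold, blue, red, grey, green} and room 5 has {blue, grey, green}, leaving only teal.
Period 4, room 1: period 4 has {red, teal, green} and room 1 has {pink, gold, red, teal, grey, green}, leaving only blue.
Period 4, room 3: period 4 has {blue, red, teal, green} and room 3 has {pink, gold, blue, red, green}, leaving only grey.
Period 2, room 3: period 2 has {blue, red, green} and room 3 has {pink, gold, blue, red, grey, green}, leaving only teal.
Period 2, room 6: period 2 has {blue, red, teal, green} and room 6 has {pink, blue, red, grey, green}, leaving only gold.
Period 2, room 5: period 2 has {gold, blue, red, teal, green} and room 5 has {blue, teal, grey, green}, leaving only pink.
Period 2, room 7: period 2 has {pink, gold, blue, red, teal, green} and room 7 has {blue, red, teal, green}, leaving only grey.
So period 2 reads: red blue teal green pink gold grey.

red blue teal green pink gold grey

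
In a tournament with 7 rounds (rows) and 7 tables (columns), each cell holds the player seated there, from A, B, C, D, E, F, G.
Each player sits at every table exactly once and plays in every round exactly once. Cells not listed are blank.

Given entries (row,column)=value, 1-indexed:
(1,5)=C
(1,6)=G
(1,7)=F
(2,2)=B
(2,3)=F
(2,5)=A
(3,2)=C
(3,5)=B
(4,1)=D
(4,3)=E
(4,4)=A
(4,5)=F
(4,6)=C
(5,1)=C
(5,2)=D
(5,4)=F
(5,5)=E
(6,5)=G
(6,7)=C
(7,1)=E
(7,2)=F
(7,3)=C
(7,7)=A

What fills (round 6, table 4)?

B

Round 2, table 1: round 2 has {A, B, F} and table 1 has {C, D, E}, leaving only G.
Round 4, table 2: round 4 has {A, C, D, E, F} and table 2 has {B, C, D, F}, leaving only G.
Round 4, table 7: round 4 has {A, C, D, E, F, G} and table 7 has {A, C, F}, leaving only B.
Round 5, table 7: round 5 has {C, D, E, F} and table 7 has {A, B, C, F}, leaving only G.
Round 7, table 5: round 7 has {A, C, E, F} and table 5 has {A, B, C, E, F, G}, leaving only D.
Round 7, table 6: round 7 has {A, C, D, E, F} and table 6 has {C, G}, leaving only B.
Round 5, table 6: round 5 has {C, D, E, F, G} and table 6 has {B, C, G}, leaving only A.
Round 5, table 3: round 5 has {A, C, D, E, F, G} and table 3 has {C, E, F}, leaving only B.
Round 7, table 4: round 7 has {A, B, C, D, E, F} and table 4 has {A, F}, leaving only G.
Round 6, table 4 is narrowed to {B, D, E}.
If it were D, then round 3, table 7 would be left with no valid symbol.
If it were E, then round 3, table 7 would be left with no valid symbol.
So round 6, table 4 must be B.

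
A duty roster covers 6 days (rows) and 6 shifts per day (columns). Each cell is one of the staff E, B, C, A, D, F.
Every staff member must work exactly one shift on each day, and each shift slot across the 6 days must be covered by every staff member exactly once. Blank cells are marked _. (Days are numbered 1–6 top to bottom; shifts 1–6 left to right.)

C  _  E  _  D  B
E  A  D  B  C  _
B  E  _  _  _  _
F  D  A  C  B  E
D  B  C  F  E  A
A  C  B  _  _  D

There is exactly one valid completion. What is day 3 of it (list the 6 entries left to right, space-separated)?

Day 3, shift 3: day 3 has {E, B} and shift 3 has {E, B, C, A, D}, leaving only F.
Day 3, shift 5: day 3 has {E, B, F} and shift 5 has {E, B, C, D}, leaving only A.
Day 3, shift 4: day 3 has {E, B, A, F} and shift 4 has {B, C, F}, leaving only D.
Day 3, shift 6: day 3 has {E, B, A, D, F} and shift 6 has {E, B, A, D}, leaving only C.
So day 3 reads: B E F D A C.

B E F D A C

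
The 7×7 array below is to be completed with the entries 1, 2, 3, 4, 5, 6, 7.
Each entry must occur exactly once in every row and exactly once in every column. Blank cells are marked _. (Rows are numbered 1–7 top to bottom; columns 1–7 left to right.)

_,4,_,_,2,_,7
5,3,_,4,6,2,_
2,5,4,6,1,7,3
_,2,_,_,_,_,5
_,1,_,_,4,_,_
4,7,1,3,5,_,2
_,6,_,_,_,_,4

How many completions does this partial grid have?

Row 1, column 1: eliminating its row and column leaves {1, 3, 6}.
Row 1, column 3: eliminating its row and column leaves {3, 5, 6}.
Row 1, column 4: eliminating its row and column leaves {1, 5}.
Row 1, column 6: eliminating its row and column leaves {1, 3, 5, 6}.
Row 2, column 3: eliminating its row and column leaves {7}.
Row 2, column 7: eliminating its row and column leaves {1}.
Row 4, column 1: eliminating its row and column leaves {1, 3, 6, 7}.
Row 4, column 3: eliminating its row and column leaves {3, 6, 7}.
Row 4, column 4: eliminating its row and column leaves {1, 7}.
Row 4, column 5: eliminating its row and column leaves {3, 7}.
Row 4, column 6: eliminating its row and column leaves {1, 3, 4, 6}.
Row 5, column 1: eliminating its row and column leaves {3, 6, 7}.
Row 5, column 3: eliminating its row and column leaves {2, 3, 5, 6, 7}.
Row 5, column 4: eliminating its row and column leaves {2, 5, 7}.
Row 5, column 6: eliminating its row and column leaves {3, 5, 6}.
Row 5, column 7: eliminating its row and column leaves {6}.
Row 6, column 6: eliminating its row and column leaves {6}.
Row 7, column 1: eliminating its row and column leaves {1, 3, 7}.
Row 7, column 3: eliminating its row and column leaves {2, 3, 5, 7}.
Row 7, column 4: eliminating its row and column leaves {1, 2, 5, 7}.
Row 7, column 5: eliminating its row and column leaves {3, 7}.
Row 7, column 6: eliminating its row and column leaves {1, 3, 5}.
Enumerating the assignments across these blanks that avoid any row or column repeat gives 8 completions.

8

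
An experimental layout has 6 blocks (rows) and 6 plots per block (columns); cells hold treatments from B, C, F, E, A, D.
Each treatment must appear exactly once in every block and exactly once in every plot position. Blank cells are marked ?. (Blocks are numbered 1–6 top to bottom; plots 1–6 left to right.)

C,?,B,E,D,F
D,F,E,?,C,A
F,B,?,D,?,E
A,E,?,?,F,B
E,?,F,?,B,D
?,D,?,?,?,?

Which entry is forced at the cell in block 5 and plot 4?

Block 1, plot 2: block 1 has {B, C, F, E, D} and plot 2 has {B, F, E, D}, leaving only A.
Block 2, plot 4: block 2 has {C, F, E, A, D} and plot 4 has {E, D}, leaving only B.
Block 3, plot 5: block 3 has {B, F, E, D} and plot 5 has {B, C, F, D}, leaving only A.
Block 3, plot 3: block 3 has {B, F, E, A, D} and plot 3 has {B, F, E}, leaving only C.
Block 4, plot 3: block 4 has {B, F, E, A} and plot 3 has {B, C, F, E}, leaving only D.
Block 4, plot 4: block 4 has {B, F, E, A, D} and plot 4 has {B, E, D}, leaving only C.
Block 5 already has {B, F, E, D} and plot 4 already has {B, C, E, D}, so block 5, plot 4 must be A.

A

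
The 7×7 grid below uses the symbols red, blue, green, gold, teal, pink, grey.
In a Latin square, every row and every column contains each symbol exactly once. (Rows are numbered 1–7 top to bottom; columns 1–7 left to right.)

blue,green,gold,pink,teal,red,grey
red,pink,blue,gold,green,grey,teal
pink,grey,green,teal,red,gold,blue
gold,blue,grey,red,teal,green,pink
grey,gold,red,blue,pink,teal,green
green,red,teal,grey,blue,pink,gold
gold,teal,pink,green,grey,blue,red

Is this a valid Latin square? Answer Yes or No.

No

Every row is a permutation, but column 1 contains gold twice (at rows 4 and 7).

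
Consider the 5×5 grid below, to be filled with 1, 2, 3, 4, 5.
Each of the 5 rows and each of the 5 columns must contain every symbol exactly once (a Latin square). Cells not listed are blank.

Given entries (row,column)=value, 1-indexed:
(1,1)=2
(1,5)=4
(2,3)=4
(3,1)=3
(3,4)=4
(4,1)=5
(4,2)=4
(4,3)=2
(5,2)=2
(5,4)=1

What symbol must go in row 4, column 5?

1

Row 2, column 1: row 2 has {4} and column 1 has {2, 3, 5}, leaving only 1.
Row 4, column 4: row 4 has {2, 4, 5} and column 4 has {1, 4}, leaving only 3.
Row 4 already has {2, 3, 4, 5} and column 5 already has {4}, so row 4, column 5 must be 1.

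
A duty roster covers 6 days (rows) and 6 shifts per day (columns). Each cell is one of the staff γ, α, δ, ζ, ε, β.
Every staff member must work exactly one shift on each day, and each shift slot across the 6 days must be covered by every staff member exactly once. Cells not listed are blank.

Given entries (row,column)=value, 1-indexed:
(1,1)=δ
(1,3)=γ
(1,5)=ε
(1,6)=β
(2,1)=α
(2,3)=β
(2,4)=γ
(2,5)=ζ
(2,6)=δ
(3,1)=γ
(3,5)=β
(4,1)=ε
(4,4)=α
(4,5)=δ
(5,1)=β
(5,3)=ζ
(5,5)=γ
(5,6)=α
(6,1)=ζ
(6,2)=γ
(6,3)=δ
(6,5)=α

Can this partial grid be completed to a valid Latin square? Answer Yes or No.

Day 4, shift 3: day 4 together with shift 3 already contain {γ, α, δ, ζ, ε, β} — every symbol — so nothing can go there. The grid has no valid completion.

No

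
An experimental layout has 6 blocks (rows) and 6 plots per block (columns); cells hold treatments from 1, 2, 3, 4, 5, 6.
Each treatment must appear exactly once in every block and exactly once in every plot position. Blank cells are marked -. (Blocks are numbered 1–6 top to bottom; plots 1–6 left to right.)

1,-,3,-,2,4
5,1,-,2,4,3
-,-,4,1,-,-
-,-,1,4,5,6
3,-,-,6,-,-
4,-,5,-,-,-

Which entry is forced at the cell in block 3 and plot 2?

Block 1, plot 4: block 1 has {1, 2, 3, 4} and plot 4 has {1, 2, 4, 6}, leaving only 5.
Block 1, plot 2: block 1 has {1, 2, 3, 4, 5} and plot 2 has {1}, leaving only 6.
Block 2, plot 3: block 2 has {1, 2, 3, 4, 5} and plot 3 has {1, 3, 4, 5}, leaving only 6.
Block 4, plot 1: block 4 has {1, 4, 5, 6} and plot 1 has {1, 3, 4, 5}, leaving only 2.
Block 3, plot 1: block 3 has {1, 4} and plot 1 has {1, 2, 3, 4, 5}, leaving only 6.
Block 3, plot 5: block 3 has {1, 4, 6} and plot 5 has {2, 4, 5}, leaving only 3.
Block 4, plot 2: block 4 has {1, 2, 4, 5, 6} and plot 2 has {1, 6}, leaving only 3.
Block 5, plot 3: block 5 has {3, 6} and plot 3 has {1, 3, 4, 5, 6}, leaving only 2.
Block 5, plot 5: block 5 has {2, 3, 6} and plot 5 has {2, 3, 4, 5}, leaving only 1.
Block 5, plot 6: block 5 has {1, 2, 3, 6} and plot 6 has {3, 4, 6}, leaving only 5.
Block 3, plot 6: block 3 has {1, 3, 4, 6} and plot 6 has {3, 4, 5, 6}, leaving only 2.
Block 3 already has {1, 2, 3, 4, 6} and plot 2 already has {1, 3, 6}, so block 3, plot 2 must be 5.

5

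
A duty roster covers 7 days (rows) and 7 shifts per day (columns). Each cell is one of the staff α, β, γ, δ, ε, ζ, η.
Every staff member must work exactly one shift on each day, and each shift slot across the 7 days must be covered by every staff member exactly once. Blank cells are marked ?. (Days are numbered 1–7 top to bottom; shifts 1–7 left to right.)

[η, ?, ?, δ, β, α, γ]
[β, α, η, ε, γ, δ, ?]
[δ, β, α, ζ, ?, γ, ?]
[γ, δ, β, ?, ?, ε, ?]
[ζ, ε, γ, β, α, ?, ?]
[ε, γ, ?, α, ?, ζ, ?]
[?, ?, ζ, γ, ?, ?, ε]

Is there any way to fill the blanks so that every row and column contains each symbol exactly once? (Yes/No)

No day or shift among the givens repeats a symbol, and propagating forced cells runs into no contradiction.
One valid completion exists (for instance, η ζ ε δ β α γ / β α η ε γ δ ζ / δ β α ζ ε γ η / γ δ β η ζ ε α / ζ ε γ β α η δ / ε γ δ α η ζ β / α η ζ γ δ β ε).

Yes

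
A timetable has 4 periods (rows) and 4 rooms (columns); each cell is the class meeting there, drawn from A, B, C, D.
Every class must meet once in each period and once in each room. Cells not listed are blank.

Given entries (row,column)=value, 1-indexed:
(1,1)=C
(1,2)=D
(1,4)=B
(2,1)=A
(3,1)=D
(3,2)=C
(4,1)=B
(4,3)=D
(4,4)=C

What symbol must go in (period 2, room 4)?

D

Period 2 already has {A} and room 4 already has {B, C}, so period 2, room 4 must be D.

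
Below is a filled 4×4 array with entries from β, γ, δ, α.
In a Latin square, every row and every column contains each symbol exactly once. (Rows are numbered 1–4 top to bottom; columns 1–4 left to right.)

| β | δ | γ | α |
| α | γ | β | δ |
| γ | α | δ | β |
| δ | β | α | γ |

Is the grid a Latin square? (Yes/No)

Each row is a permutation of the 4 symbols, and so is each column.

Yes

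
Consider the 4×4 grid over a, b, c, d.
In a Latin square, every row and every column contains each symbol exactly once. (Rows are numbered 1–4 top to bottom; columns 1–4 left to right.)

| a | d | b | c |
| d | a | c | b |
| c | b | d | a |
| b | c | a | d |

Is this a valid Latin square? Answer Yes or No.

Yes

Each row is a permutation of the 4 symbols, and so is each column.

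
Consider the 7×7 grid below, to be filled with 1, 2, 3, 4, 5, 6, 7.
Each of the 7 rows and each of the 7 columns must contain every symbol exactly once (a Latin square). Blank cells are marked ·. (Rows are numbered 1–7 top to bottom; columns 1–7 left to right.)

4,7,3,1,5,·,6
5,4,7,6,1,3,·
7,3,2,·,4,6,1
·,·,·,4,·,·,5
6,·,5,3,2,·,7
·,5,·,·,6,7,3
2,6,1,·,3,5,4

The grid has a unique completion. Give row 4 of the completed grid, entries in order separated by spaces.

Row 4, column 3: row 4 has {4, 5} and column 3 has {1, 2, 3, 5, 7}, leaving only 6.
Row 4, column 5: row 4 has {4, 5, 6} and column 5 has {1, 2, 3, 4, 5, 6}, leaving only 7.
Row 1, column 6: row 1 has {1, 3, 4, 5, 6, 7} and column 6 has {3, 5, 6, 7}, leaving only 2.
Row 4, column 6: row 4 has {4, 5, 6, 7} and column 6 has {2, 3, 5, 6, 7}, leaving only 1.
Row 4, column 1: row 4 has {1, 4, 5, 6, 7} and column 1 has {2, 4, 5, 6, 7}, leaving only 3.
Row 4, column 2: row 4 has {1, 3, 4, 5, 6, 7} and column 2 has {3, 4, 5, 6, 7}, leaving only 2.
So row 4 reads: 3 2 6 4 7 1 5.

3 2 6 4 7 1 5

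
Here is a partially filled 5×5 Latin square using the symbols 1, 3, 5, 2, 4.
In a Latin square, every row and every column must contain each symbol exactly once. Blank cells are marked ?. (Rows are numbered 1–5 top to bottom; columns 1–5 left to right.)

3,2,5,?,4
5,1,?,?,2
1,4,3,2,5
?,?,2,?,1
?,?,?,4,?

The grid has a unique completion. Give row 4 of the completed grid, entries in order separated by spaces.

4 3 2 5 1

Row 4, column 1: row 4 has {1, 2} and column 1 has {1, 3, 5}, leaving only 4.
Row 1, column 4: row 1 has {3, 5, 2, 4} and column 4 has {2, 4}, leaving only 1.
Row 2, column 3: row 2 has {1, 5, 2} and column 3 has {3, 5, 2}, leaving only 4.
Row 2, column 4: row 2 has {1, 5, 2, 4} and column 4 has {1, 2, 4}, leaving only 3.
Row 4, column 4: row 4 has {1, 2, 4} and column 4 has {1, 3, 2, 4}, leaving only 5.
Row 4, column 2: row 4 has {1, 5, 2, 4} and column 2 has {1, 2, 4}, leaving only 3.
So row 4 reads: 4 3 2 5 1.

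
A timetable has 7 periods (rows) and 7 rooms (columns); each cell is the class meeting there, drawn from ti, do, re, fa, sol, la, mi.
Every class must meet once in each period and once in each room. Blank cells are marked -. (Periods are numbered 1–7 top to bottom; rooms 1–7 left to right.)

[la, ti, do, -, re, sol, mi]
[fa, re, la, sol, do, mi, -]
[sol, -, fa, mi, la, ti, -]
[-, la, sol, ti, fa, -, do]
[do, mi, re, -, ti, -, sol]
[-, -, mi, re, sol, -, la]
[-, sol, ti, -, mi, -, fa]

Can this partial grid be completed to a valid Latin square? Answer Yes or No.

No period or room among the givens repeats a symbol, and propagating forced cells runs into no contradiction.
One valid completion exists (for instance, la ti do fa re sol mi / fa re la sol do mi ti / sol do fa mi la ti re / mi la sol ti fa re do / do mi re la ti fa sol / ti fa mi re sol do la / re sol ti do mi la fa).

Yes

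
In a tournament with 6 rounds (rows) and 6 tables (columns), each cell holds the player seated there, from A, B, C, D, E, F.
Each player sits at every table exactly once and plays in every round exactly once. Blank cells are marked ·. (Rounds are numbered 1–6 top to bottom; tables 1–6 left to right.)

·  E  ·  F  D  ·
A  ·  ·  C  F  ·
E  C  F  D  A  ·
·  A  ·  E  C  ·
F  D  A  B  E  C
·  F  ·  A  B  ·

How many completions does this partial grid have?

Round 1, table 1: eliminating its round and table leaves {B, C}.
Round 1, table 3: eliminating its round and table leaves {B, C}.
Round 1, table 6: eliminating its round and table leaves {A, B}.
Round 2, table 2: eliminating its round and table leaves {B}.
Round 2, table 3: eliminating its round and table leaves {B, D, E}.
Round 2, table 6: eliminating its round and table leaves {B, D, E}.
Round 3, table 6: eliminating its round and table leaves {B}.
Round 4, table 1: eliminating its round and table leaves {B, D}.
Round 4, table 3: eliminating its round and table leaves {B, D}.
Round 4, table 6: eliminating its round and table leaves {B, D, F}.
Round 6, table 1: eliminating its round and table leaves {C, D}.
Round 6, table 3: eliminating its round and table leaves {C, D, E}.
Round 6, table 6: eliminating its round and table leaves {D, E}.
Enumerating the assignments across these blanks that avoid any round or table repeat gives 3 completions.

3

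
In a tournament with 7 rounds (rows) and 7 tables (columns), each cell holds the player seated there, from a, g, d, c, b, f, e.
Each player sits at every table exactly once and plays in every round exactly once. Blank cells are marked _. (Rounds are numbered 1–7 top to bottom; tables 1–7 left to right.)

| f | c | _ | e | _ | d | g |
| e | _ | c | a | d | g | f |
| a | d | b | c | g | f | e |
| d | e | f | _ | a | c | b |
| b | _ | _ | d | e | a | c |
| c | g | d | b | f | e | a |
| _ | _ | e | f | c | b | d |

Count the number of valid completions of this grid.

Round 1, table 3: eliminating its round and table leaves {a}.
Round 1, table 5: eliminating its round and table leaves {b}.
Round 2, table 2: eliminating its round and table leaves {b}.
Round 4, table 4: eliminating its round and table leaves {g}.
Round 5, table 2: eliminating its round and table leaves {f}.
Round 5, table 3: eliminating its round and table leaves {g}.
Round 7, table 1: eliminating its round and table leaves {g}.
Round 7, table 2: eliminating its round and table leaves {a}.
Only one assignment across all blanks avoids any round or table repeat, giving 1 completion.

1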